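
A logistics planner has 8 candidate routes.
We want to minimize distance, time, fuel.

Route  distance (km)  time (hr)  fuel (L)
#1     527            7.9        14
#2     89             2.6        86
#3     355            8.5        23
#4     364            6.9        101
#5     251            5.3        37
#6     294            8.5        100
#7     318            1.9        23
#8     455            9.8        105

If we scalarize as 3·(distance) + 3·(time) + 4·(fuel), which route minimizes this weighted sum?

#2

#1: 3·527 + 3·7.9 + 4·14 = 1660.7
#2: 3·89 + 3·2.6 + 4·86 = 618.8
#3: 3·355 + 3·8.5 + 4·23 = 1182.5
#4: 3·364 + 3·6.9 + 4·101 = 1516.7
#5: 3·251 + 3·5.3 + 4·37 = 916.9
#6: 3·294 + 3·8.5 + 4·100 = 1307.5
#7: 3·318 + 3·1.9 + 4·23 = 1051.7
#8: 3·455 + 3·9.8 + 4·105 = 1814.4
Lowest: #2 at 618.8.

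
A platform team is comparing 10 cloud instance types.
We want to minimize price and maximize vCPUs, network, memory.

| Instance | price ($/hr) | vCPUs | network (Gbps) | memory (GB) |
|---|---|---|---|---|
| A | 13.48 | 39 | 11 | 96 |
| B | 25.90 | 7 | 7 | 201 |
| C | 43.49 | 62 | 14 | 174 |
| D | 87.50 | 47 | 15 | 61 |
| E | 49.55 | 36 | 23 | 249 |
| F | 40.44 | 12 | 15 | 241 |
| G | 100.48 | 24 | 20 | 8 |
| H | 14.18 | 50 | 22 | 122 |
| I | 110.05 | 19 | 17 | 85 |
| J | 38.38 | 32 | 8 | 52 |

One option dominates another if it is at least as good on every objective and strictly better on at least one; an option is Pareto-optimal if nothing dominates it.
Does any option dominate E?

No

A: worse on network (11 vs 23).
B: worse on vCPUs (7 vs 36).
C: worse on network (14 vs 23).
D: worse on price (87.50 vs 49.55).
F: worse on vCPUs (12 vs 36).
G: worse on price (100.48 vs 49.55).
H: worse on network (22 vs 23).
I: worse on price (110.05 vs 49.55).
J: worse on vCPUs (32 vs 36).
No option is at least as good as E on every objective and strictly better on one.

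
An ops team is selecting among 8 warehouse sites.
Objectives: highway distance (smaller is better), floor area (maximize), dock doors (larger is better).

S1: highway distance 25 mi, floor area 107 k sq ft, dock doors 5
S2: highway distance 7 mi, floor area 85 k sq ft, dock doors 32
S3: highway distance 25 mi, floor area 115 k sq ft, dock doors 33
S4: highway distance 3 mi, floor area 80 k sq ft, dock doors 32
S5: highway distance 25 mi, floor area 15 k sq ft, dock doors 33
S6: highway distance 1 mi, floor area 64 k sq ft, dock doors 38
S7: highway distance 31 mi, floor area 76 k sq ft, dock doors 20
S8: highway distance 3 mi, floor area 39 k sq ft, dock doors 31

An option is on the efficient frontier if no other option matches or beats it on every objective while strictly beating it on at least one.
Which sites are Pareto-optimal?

S2, S3, S4, S6

S1: dominated by S3 (highway distance 25≤25, floor area 115≥107, dock doors 33≥5).
S2: not dominated.
S3: not dominated (best floor area).
S4: not dominated.
S5: dominated by S3 (highway distance 25≤25, floor area 115≥15, dock doors 33≥33).
S6: not dominated (best highway distance).
S7: dominated by S2 (highway distance 7≤31, floor area 85≥76, dock doors 32≥20).
S8: dominated by S4 (highway distance 3≤3, floor area 80≥39, dock doors 32≥31).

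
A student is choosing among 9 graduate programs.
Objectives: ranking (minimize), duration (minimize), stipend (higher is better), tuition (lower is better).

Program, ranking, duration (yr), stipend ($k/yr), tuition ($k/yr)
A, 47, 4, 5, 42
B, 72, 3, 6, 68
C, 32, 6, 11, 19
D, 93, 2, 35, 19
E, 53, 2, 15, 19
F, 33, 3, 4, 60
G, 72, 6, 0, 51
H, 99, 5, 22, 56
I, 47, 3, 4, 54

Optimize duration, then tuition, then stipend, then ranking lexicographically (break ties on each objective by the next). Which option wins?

First minimize duration: best is 2, kept {D, E}.
Then minimize tuition: best is 19, kept {D, E}.
Then maximize stipend: best is 35, kept {D}.

D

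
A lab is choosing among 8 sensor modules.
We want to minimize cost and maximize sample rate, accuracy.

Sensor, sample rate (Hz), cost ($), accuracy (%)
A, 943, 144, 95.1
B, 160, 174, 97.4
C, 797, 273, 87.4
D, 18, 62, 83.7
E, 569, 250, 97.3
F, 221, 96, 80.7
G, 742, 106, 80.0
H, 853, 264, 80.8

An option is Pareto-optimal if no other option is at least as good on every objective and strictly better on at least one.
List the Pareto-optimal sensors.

A, B, D, E, F, G

A: not dominated (best sample rate).
B: not dominated (best accuracy).
C: dominated by A (sample rate 943≥797, cost 144≤273, accuracy 95.1≥87.4).
D: not dominated (best cost).
E: not dominated.
F: not dominated.
G: not dominated.
H: dominated by A (sample rate 943≥853, cost 144≤264, accuracy 95.1≥80.8).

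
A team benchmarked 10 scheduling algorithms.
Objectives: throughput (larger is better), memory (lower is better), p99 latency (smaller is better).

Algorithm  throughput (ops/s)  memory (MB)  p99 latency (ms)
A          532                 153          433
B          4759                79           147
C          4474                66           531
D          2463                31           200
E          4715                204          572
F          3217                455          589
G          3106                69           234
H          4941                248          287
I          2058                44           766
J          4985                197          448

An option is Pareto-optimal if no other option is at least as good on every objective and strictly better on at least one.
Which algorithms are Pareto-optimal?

B, C, D, G, H, J

A: dominated by B (throughput 4759≥532, memory 79≤153, p99 latency 147≤433).
B: not dominated (best p99 latency).
C: not dominated.
D: not dominated (best memory).
E: dominated by B (throughput 4759≥4715, memory 79≤204, p99 latency 147≤572).
F: dominated by B (throughput 4759≥3217, memory 79≤455, p99 latency 147≤589).
G: not dominated.
H: not dominated.
I: dominated by D (throughput 2463≥2058, memory 31≤44, p99 latency 200≤766).
J: not dominated (best throughput).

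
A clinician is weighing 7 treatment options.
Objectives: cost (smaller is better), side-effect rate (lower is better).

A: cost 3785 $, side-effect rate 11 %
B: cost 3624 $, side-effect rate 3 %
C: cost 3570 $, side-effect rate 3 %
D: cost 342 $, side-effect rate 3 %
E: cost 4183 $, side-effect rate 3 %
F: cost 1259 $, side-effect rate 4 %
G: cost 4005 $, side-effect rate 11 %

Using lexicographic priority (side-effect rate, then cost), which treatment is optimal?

D

First minimize side-effect rate: best is 3, kept {B, C, D, E}.
Then minimize cost: best is 342, kept {D}.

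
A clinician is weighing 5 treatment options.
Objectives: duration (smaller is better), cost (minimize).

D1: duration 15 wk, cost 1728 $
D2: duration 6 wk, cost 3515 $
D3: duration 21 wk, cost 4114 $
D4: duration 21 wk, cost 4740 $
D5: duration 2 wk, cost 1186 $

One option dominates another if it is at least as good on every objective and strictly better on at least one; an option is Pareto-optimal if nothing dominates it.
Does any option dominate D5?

No

D1: worse on duration (15 vs 2).
D2: worse on duration (6 vs 2).
D3: worse on duration (21 vs 2).
D4: worse on duration (21 vs 2).
No option is at least as good as D5 on every objective and strictly better on one.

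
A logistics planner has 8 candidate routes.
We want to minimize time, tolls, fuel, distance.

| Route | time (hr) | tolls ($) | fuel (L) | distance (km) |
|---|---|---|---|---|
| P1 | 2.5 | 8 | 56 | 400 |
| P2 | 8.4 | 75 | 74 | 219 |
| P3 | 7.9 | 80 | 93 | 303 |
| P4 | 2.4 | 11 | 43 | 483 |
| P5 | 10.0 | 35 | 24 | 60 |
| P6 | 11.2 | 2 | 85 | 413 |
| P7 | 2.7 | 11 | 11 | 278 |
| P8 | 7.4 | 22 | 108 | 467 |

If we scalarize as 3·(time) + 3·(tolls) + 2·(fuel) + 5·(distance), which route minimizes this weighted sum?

P5

P1: 3·2.5 + 3·8 + 2·56 + 5·400 = 2143.5
P2: 3·8.4 + 3·75 + 2·74 + 5·219 = 1493.2
P3: 3·7.9 + 3·80 + 2·93 + 5·303 = 1964.7
P4: 3·2.4 + 3·11 + 2·43 + 5·483 = 2541.2
P5: 3·10.0 + 3·35 + 2·24 + 5·60 = 483.0
P6: 3·11.2 + 3·2 + 2·85 + 5·413 = 2274.6
P7: 3·2.7 + 3·11 + 2·11 + 5·278 = 1453.1
P8: 3·7.4 + 3·22 + 2·108 + 5·467 = 2639.2
Lowest: P5 at 483.0.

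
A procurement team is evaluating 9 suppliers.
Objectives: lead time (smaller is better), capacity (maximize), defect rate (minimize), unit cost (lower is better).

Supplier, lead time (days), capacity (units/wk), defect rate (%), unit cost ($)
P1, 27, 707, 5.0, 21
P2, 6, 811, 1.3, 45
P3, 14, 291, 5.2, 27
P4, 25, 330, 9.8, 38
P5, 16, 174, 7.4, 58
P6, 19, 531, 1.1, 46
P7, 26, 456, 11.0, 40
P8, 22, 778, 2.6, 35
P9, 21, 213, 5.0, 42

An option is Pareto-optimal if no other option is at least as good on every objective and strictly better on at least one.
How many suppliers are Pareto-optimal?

P1: not dominated (best unit cost).
P2: not dominated (best lead time).
P3: not dominated.
P4: dominated by P8 (lead time 22≤25, capacity 778≥330, defect rate 2.6≤9.8, unit cost 35≤38).
P5: dominated by P2 (lead time 6≤16, capacity 811≥174, defect rate 1.3≤7.4, unit cost 45≤58).
P6: not dominated (best defect rate).
P7: dominated by P8 (lead time 22≤26, capacity 778≥456, defect rate 2.6≤11.0, unit cost 35≤40).
P8: not dominated.
P9: not dominated.
Pareto-optimal: P1, P2, P3, P6, P8, P9 → 6.

6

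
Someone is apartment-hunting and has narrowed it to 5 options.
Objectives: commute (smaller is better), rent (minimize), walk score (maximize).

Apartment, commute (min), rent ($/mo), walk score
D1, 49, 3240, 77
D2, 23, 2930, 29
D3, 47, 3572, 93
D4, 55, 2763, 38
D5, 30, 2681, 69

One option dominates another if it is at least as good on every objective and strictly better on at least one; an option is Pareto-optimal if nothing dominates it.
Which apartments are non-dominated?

D1: not dominated.
D2: not dominated (best commute).
D3: not dominated (best walk score).
D4: dominated by D5 (commute 30≤55, rent 2681≤2763, walk score 69≥38).
D5: not dominated (best rent).

D1, D2, D3, D5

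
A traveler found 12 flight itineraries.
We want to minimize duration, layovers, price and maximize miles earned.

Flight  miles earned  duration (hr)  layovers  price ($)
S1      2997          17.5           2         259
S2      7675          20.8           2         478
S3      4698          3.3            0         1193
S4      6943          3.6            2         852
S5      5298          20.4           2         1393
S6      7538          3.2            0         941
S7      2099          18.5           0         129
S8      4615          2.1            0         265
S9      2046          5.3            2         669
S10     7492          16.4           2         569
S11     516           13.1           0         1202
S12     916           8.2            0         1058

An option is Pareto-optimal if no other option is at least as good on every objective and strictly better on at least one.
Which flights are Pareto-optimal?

S1, S2, S4, S6, S7, S8, S10

S1: not dominated.
S2: not dominated (best miles earned).
S3: dominated by S6 (miles earned 7538≥4698, duration 3.2≤3.3, layovers 0≤0, price 941≤1193).
S4: not dominated.
S5: dominated by S4 (miles earned 6943≥5298, duration 3.6≤20.4, layovers 2≤2, price 852≤1393).
S6: not dominated.
S7: not dominated (best price).
S8: not dominated (best duration).
S9: dominated by S8 (miles earned 4615≥2046, duration 2.1≤5.3, layovers 0≤2, price 265≤669).
S10: not dominated.
S11: dominated by S3 (miles earned 4698≥516, duration 3.3≤13.1, layovers 0≤0, price 1193≤1202).
S12: dominated by S6 (miles earned 7538≥916, duration 3.2≤8.2, layovers 0≤0, price 941≤1058).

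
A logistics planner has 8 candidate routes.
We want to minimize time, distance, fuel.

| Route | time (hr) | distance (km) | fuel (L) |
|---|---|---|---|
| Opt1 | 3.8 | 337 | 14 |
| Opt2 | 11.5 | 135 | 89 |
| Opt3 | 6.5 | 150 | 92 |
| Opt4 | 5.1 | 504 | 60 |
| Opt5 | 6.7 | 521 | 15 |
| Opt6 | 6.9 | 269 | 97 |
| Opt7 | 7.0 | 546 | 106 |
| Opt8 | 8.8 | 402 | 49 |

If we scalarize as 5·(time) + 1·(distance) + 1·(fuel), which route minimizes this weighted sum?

Opt1: 5·3.8 + 1·337 + 1·14 = 370.0
Opt2: 5·11.5 + 1·135 + 1·89 = 281.5
Opt3: 5·6.5 + 1·150 + 1·92 = 274.5
Opt4: 5·5.1 + 1·504 + 1·60 = 589.5
Opt5: 5·6.7 + 1·521 + 1·15 = 569.5
Opt6: 5·6.9 + 1·269 + 1·97 = 400.5
Opt7: 5·7.0 + 1·546 + 1·106 = 687.0
Opt8: 5·8.8 + 1·402 + 1·49 = 495.0
Lowest: Opt3 at 274.5.

Opt3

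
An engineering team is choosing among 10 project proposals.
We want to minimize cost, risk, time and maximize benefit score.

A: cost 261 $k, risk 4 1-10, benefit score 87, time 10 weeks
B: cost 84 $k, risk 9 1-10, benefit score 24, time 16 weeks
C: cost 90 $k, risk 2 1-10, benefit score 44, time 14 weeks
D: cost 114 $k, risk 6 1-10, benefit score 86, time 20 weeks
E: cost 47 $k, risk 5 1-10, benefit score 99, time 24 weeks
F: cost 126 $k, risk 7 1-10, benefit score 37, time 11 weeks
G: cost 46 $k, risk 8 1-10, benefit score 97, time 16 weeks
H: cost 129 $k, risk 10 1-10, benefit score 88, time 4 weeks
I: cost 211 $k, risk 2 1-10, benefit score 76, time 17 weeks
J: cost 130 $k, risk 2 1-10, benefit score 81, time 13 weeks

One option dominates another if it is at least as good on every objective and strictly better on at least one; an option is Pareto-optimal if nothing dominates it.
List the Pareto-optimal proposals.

A: not dominated.
B: dominated by G (cost 46≤84, risk 8≤9, benefit score 97≥24, time 16≤16).
C: not dominated.
D: not dominated.
E: not dominated (best benefit score).
F: not dominated.
G: not dominated (best cost).
H: not dominated (best time).
I: dominated by J (cost 130≤211, risk 2≤2, benefit score 81≥76, time 13≤17).
J: not dominated.

A, C, D, E, F, G, H, J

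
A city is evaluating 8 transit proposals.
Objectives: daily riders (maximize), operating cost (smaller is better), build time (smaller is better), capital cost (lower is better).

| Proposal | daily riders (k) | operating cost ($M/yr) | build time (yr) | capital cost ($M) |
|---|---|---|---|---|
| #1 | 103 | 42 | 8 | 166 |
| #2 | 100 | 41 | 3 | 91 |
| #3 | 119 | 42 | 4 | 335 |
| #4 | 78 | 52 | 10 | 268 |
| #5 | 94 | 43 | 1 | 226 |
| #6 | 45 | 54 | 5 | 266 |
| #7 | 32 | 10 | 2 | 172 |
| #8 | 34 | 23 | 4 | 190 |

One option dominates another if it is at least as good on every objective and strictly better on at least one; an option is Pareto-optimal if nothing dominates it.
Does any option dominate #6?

Yes

#2 vs #6: daily riders 100≥45, operating cost 41≤54, build time 3≤5, capital cost 91≤266 — #2 is at least as good on every objective and strictly better on at least one, so #2 dominates #6.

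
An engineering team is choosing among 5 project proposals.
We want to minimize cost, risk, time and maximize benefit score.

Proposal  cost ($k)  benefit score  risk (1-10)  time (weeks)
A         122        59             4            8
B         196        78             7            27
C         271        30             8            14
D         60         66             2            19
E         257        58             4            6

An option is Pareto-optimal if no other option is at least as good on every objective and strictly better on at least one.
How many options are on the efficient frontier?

4

A: not dominated.
B: not dominated (best benefit score).
C: dominated by A (cost 122≤271, benefit score 59≥30, risk 4≤8, time 8≤14).
D: not dominated (best cost).
E: not dominated (best time).
Pareto-optimal: A, B, D, E → 4.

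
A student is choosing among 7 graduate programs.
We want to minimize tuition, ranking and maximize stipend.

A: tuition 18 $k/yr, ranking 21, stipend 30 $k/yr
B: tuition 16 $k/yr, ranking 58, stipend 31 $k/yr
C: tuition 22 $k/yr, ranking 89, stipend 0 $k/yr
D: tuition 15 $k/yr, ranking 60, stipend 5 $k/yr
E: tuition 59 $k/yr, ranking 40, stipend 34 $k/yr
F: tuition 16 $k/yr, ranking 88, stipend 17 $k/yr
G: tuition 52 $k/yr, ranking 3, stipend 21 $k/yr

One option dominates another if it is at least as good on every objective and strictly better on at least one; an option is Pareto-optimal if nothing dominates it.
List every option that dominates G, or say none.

none

A: worse on ranking (21 vs 3).
B: worse on ranking (58 vs 3).
C: worse on ranking (89 vs 3).
D: worse on ranking (60 vs 3).
E: worse on tuition (59 vs 52).
F: worse on ranking (88 vs 3).
No option dominates G.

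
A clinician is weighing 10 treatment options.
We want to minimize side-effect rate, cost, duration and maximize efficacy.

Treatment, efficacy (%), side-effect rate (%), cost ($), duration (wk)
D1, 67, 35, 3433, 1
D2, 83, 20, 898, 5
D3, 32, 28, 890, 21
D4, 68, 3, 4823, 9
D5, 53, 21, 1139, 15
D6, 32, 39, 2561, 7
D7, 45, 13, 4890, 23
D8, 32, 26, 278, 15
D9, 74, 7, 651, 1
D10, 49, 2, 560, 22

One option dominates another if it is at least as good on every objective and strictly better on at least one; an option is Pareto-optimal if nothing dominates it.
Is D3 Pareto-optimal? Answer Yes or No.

D8 vs D3: efficacy 32≥32, side-effect rate 26≤28, cost 278≤890, duration 15≤21 — D8 is at least as good on every objective and strictly better on at least one, so D8 dominates D3.

No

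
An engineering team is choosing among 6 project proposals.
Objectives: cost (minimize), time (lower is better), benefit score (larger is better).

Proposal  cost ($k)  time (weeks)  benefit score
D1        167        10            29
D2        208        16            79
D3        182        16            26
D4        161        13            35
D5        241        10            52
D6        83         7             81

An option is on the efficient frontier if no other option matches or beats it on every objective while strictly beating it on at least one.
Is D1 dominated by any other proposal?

D6 vs D1: cost 83≤167, time 7≤10, benefit score 81≥29 — D6 is at least as good on every objective and strictly better on at least one, so D6 dominates D1.

Yes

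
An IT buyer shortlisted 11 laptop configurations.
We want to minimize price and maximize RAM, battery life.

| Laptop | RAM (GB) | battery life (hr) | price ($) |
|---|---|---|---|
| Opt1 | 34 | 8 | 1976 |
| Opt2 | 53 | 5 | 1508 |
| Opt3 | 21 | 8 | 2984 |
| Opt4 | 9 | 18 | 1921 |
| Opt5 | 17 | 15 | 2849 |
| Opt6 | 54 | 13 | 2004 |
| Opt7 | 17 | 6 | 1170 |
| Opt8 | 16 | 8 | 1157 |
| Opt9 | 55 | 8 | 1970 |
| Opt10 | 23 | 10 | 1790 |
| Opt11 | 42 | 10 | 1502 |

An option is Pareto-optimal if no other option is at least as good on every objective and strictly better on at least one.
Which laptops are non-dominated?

Opt1: dominated by Opt9 (RAM 55≥34, battery life 8≥8, price 1970≤1976).
Opt2: not dominated.
Opt3: dominated by Opt1 (RAM 34≥21, battery life 8≥8, price 1976≤2984).
Opt4: not dominated (best battery life).
Opt5: not dominated.
Opt6: not dominated.
Opt7: not dominated.
Opt8: not dominated (best price).
Opt9: not dominated (best RAM).
Opt10: dominated by Opt11 (RAM 42≥23, battery life 10≥10, price 1502≤1790).
Opt11: not dominated.

Opt2, Opt4, Opt5, Opt6, Opt7, Opt8, Opt9, Opt11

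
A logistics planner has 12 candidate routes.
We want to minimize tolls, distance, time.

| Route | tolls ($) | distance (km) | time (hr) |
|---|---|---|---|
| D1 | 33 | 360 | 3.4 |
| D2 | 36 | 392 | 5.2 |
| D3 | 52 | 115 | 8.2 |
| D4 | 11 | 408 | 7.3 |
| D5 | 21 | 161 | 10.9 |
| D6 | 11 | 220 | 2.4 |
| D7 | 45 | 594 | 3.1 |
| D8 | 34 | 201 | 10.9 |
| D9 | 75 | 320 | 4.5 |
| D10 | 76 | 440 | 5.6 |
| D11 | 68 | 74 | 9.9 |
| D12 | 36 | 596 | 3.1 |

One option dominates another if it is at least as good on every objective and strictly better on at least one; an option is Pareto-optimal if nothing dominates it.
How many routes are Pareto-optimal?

D1: dominated by D6 (tolls 11≤33, distance 220≤360, time 2.4≤3.4).
D2: dominated by D1 (tolls 33≤36, distance 360≤392, time 3.4≤5.2).
D3: not dominated.
D4: dominated by D6 (tolls 11≤11, distance 220≤408, time 2.4≤7.3).
D5: not dominated.
D6: not dominated (best time).
D7: dominated by D6 (tolls 11≤45, distance 220≤594, time 2.4≤3.1).
D8: dominated by D5 (tolls 21≤34, distance 161≤201, time 10.9≤10.9).
D9: dominated by D6 (tolls 11≤75, distance 220≤320, time 2.4≤4.5).
D10: dominated by D1 (tolls 33≤76, distance 360≤440, time 3.4≤5.6).
D11: not dominated (best distance).
D12: dominated by D6 (tolls 11≤36, distance 220≤596, time 2.4≤3.1).
Pareto-optimal: D3, D5, D6, D11 → 4.

4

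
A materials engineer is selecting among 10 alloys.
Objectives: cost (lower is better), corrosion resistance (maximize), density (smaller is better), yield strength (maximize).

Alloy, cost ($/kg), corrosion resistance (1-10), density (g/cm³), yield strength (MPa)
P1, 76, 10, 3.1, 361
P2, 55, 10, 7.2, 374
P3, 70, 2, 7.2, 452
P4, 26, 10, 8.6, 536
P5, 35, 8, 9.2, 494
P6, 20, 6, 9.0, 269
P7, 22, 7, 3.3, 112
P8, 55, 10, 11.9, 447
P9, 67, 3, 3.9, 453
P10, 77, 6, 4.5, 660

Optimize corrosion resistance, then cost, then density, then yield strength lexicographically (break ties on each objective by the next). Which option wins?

P4

First maximize corrosion resistance: best is 10, kept {P1, P2, P4, P8}.
Then minimize cost: best is 26, kept {P4}.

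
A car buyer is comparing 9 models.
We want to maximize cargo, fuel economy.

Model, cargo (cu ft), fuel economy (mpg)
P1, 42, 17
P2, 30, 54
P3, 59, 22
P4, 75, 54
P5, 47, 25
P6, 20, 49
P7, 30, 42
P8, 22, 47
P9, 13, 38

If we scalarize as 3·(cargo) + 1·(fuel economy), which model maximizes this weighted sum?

P1: 3·42 + 1·17 = 143
P2: 3·30 + 1·54 = 144
P3: 3·59 + 1·22 = 199
P4: 3·75 + 1·54 = 279
P5: 3·47 + 1·25 = 166
P6: 3·20 + 1·49 = 109
P7: 3·30 + 1·42 = 132
P8: 3·22 + 1·47 = 113
P9: 3·13 + 1·38 = 77
Highest: P4 at 279.

P4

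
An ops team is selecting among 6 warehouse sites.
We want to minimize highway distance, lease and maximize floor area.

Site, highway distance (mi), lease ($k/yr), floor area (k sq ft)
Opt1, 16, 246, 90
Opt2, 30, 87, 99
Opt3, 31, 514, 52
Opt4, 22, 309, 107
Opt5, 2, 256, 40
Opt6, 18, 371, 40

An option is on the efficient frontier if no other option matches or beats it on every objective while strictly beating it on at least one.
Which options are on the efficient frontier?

Opt1: not dominated.
Opt2: not dominated (best lease).
Opt3: dominated by Opt1 (highway distance 16≤31, lease 246≤514, floor area 90≥52).
Opt4: not dominated (best floor area).
Opt5: not dominated (best highway distance).
Opt6: dominated by Opt1 (highway distance 16≤18, lease 246≤371, floor area 90≥40).

Opt1, Opt2, Opt4, Opt5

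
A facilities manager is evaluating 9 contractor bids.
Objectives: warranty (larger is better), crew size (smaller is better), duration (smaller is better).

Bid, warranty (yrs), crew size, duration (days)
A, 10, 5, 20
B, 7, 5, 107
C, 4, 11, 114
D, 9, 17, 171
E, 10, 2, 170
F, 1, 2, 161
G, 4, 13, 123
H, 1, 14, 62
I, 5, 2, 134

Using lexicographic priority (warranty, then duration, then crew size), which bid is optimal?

First maximize warranty: best is 10, kept {A, E}.
Then minimize duration: best is 20, kept {A}.

A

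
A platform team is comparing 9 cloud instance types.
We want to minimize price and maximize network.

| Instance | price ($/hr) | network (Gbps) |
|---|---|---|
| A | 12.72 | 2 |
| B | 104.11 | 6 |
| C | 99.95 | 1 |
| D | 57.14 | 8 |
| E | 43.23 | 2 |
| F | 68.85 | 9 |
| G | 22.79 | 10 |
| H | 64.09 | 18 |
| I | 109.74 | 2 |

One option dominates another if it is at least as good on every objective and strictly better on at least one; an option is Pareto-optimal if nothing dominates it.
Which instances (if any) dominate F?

G: price 22.79≤68.85, network 10≥9 — dominates F.
H: price 64.09≤68.85, network 18≥9 — dominates F.
Others (A, B, C, D, E, I) are each worse than F on at least one objective.

G, H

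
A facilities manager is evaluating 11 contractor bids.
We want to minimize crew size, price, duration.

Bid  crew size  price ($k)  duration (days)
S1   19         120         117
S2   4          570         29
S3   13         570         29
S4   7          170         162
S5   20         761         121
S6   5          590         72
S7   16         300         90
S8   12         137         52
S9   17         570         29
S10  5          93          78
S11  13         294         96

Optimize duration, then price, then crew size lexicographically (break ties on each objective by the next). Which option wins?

First minimize duration: best is 29, kept {S2, S3, S9}.
Then minimize price: best is 570, kept {S2, S3, S9}.
Then minimize crew size: best is 4, kept {S2}.

S2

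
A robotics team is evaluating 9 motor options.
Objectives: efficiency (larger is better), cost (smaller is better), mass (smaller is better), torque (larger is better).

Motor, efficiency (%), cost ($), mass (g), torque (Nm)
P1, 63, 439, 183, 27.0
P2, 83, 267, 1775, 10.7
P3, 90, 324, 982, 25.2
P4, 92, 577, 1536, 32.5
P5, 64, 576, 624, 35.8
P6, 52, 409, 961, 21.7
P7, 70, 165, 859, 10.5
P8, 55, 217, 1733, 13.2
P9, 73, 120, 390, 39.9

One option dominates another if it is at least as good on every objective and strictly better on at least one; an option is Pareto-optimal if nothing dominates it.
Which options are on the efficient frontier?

P1, P2, P3, P4, P9

P1: not dominated (best mass).
P2: not dominated.
P3: not dominated.
P4: not dominated (best efficiency).
P5: dominated by P9 (efficiency 73≥64, cost 120≤576, mass 390≤624, torque 39.9≥35.8).
P6: dominated by P9 (efficiency 73≥52, cost 120≤409, mass 390≤961, torque 39.9≥21.7).
P7: dominated by P9 (efficiency 73≥70, cost 120≤165, mass 390≤859, torque 39.9≥10.5).
P8: dominated by P9 (efficiency 73≥55, cost 120≤217, mass 390≤1733, torque 39.9≥13.2).
P9: not dominated (best cost).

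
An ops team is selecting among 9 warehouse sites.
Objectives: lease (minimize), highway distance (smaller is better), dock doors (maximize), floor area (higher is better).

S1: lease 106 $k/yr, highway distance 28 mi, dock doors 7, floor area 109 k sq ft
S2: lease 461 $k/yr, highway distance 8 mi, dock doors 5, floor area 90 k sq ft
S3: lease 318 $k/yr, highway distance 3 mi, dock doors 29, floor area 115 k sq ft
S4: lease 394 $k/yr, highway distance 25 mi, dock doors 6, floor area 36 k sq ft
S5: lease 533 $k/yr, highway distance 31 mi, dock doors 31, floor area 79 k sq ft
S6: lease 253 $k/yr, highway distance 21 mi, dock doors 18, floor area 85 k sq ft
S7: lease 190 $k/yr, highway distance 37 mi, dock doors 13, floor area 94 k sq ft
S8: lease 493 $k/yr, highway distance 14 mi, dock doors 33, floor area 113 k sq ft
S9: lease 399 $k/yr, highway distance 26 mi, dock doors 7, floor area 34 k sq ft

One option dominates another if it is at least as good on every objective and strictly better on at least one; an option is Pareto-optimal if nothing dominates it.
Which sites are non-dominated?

S1, S3, S6, S7, S8

S1: not dominated (best lease).
S2: dominated by S3 (lease 318≤461, highway distance 3≤8, dock doors 29≥5, floor area 115≥90).
S3: not dominated (best highway distance).
S4: dominated by S3 (lease 318≤394, highway distance 3≤25, dock doors 29≥6, floor area 115≥36).
S5: dominated by S8 (lease 493≤533, highway distance 14≤31, dock doors 33≥31, floor area 113≥79).
S6: not dominated.
S7: not dominated.
S8: not dominated (best dock doors).
S9: dominated by S3 (lease 318≤399, highway distance 3≤26, dock doors 29≥7, floor area 115≥34).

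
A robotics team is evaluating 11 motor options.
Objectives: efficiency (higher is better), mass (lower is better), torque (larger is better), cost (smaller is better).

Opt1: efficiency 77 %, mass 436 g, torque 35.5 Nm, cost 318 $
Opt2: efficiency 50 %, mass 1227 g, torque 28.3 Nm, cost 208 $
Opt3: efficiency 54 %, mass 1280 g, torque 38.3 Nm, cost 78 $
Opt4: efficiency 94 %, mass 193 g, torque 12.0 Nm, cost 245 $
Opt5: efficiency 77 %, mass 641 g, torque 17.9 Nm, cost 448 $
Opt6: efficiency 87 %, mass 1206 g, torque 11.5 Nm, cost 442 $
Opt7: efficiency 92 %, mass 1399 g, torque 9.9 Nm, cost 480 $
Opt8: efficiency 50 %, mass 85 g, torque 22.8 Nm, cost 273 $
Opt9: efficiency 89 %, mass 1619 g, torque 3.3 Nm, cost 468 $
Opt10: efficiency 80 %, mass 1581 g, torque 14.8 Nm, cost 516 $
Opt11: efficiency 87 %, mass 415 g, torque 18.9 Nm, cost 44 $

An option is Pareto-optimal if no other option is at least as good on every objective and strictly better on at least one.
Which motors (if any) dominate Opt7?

Opt4

Opt4: efficiency 94≥92, mass 193≤1399, torque 12.0≥9.9, cost 245≤480 — dominates Opt7.
Others (Opt1, Opt2, Opt3, Opt5, Opt6, Opt8, Opt9, Opt10, Opt11) are each worse than Opt7 on at least one objective.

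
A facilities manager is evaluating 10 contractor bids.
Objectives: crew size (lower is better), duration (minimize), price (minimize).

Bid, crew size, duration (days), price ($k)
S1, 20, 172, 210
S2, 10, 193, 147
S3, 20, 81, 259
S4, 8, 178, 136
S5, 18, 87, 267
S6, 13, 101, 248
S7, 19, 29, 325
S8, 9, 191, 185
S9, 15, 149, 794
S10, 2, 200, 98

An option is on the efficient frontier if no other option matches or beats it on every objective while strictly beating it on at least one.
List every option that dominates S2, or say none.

S4: crew size 8≤10, duration 178≤193, price 136≤147 — dominates S2.
Others (S1, S3, S5, S6, S7, S8, S9, S10) are each worse than S2 on at least one objective.

S4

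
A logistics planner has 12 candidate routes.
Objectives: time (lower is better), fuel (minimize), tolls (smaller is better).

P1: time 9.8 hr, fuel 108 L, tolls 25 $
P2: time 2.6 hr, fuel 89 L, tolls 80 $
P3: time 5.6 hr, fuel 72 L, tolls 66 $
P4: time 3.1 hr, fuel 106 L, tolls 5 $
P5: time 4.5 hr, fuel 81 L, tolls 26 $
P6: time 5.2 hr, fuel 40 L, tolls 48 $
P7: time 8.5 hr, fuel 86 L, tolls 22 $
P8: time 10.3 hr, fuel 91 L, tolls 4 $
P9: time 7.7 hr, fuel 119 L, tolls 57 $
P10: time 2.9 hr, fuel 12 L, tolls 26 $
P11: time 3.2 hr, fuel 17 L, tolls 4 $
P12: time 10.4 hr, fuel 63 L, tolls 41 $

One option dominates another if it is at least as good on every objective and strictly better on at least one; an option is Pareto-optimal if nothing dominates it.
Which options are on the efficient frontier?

P1: dominated by P4 (time 3.1≤9.8, fuel 106≤108, tolls 5≤25).
P2: not dominated (best time).
P3: dominated by P6 (time 5.2≤5.6, fuel 40≤72, tolls 48≤66).
P4: not dominated.
P5: dominated by P10 (time 2.9≤4.5, fuel 12≤81, tolls 26≤26).
P6: dominated by P10 (time 2.9≤5.2, fuel 12≤40, tolls 26≤48).
P7: dominated by P11 (time 3.2≤8.5, fuel 17≤86, tolls 4≤22).
P8: dominated by P11 (time 3.2≤10.3, fuel 17≤91, tolls 4≤4).
P9: dominated by P4 (time 3.1≤7.7, fuel 106≤119, tolls 5≤57).
P10: not dominated (best fuel).
P11: not dominated.
P12: dominated by P10 (time 2.9≤10.4, fuel 12≤63, tolls 26≤41).

P2, P4, P10, P11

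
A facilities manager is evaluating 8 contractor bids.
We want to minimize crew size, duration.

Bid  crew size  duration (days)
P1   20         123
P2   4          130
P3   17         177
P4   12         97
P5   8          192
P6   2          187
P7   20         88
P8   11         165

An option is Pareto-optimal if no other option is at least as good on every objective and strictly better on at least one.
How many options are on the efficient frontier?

4

P1: dominated by P4 (crew size 12≤20, duration 97≤123).
P2: not dominated.
P3: dominated by P2 (crew size 4≤17, duration 130≤177).
P4: not dominated.
P5: dominated by P2 (crew size 4≤8, duration 130≤192).
P6: not dominated (best crew size).
P7: not dominated (best duration).
P8: dominated by P2 (crew size 4≤11, duration 130≤165).
Pareto-optimal: P2, P4, P6, P7 → 4.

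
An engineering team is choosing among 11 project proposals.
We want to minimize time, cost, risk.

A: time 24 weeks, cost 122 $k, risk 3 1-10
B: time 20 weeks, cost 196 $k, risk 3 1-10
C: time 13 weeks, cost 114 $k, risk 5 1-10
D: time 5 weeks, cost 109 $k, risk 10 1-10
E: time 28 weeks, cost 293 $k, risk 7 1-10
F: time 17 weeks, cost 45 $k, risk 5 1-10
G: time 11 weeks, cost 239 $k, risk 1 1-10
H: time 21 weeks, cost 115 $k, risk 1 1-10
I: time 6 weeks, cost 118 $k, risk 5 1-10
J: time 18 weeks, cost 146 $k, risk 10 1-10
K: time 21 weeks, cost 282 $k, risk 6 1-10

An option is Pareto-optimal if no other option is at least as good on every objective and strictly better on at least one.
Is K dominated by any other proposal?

B vs K: time 20≤21, cost 196≤282, risk 3≤6 — B is at least as good on every objective and strictly better on at least one, so B dominates K.

Yes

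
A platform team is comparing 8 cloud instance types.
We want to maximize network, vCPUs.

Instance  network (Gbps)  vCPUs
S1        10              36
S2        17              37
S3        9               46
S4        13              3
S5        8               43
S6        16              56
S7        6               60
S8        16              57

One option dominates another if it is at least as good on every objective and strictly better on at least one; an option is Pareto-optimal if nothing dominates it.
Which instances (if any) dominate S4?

S2: network 17≥13, vCPUs 37≥3 — dominates S4.
S6: network 16≥13, vCPUs 56≥3 — dominates S4.
S8: network 16≥13, vCPUs 57≥3 — dominates S4.
Others (S1, S3, S5, S7) are each worse than S4 on at least one objective.

S2, S6, S8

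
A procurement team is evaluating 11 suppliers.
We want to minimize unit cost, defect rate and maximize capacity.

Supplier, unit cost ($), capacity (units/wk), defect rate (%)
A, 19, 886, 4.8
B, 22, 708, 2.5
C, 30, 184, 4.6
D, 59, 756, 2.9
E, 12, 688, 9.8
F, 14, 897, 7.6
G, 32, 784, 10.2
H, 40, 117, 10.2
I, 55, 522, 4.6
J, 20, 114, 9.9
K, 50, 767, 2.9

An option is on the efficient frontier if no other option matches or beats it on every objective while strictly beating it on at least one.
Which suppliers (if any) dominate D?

K

K: unit cost 50≤59, capacity 767≥756, defect rate 2.9≤2.9 — dominates D.
Others (A, B, C, E, F, G, H, I, J) are each worse than D on at least one objective.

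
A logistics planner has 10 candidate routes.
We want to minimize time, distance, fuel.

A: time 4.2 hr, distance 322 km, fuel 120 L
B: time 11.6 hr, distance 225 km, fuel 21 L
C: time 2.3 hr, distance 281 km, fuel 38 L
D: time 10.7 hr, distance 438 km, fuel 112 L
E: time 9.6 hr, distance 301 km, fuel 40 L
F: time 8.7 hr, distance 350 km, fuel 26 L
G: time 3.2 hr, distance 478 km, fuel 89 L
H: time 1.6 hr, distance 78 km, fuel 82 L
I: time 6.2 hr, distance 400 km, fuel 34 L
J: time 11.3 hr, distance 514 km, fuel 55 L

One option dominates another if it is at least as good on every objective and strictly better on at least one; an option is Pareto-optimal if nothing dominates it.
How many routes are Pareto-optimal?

5

A: dominated by C (time 2.3≤4.2, distance 281≤322, fuel 38≤120).
B: not dominated (best fuel).
C: not dominated.
D: dominated by C (time 2.3≤10.7, distance 281≤438, fuel 38≤112).
E: dominated by C (time 2.3≤9.6, distance 281≤301, fuel 38≤40).
F: not dominated.
G: dominated by C (time 2.3≤3.2, distance 281≤478, fuel 38≤89).
H: not dominated (best time).
I: not dominated.
J: dominated by C (time 2.3≤11.3, distance 281≤514, fuel 38≤55).
Pareto-optimal: B, C, F, H, I → 5.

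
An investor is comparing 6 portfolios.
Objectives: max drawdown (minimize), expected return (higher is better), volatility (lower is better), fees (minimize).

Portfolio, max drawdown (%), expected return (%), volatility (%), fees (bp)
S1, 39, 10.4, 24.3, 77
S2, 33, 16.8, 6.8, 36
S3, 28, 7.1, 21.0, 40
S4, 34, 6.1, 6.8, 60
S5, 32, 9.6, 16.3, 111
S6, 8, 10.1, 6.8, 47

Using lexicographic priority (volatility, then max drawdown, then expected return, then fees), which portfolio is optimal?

First minimize volatility: best is 6.8, kept {S2, S4, S6}.
Then minimize max drawdown: best is 8, kept {S6}.

S6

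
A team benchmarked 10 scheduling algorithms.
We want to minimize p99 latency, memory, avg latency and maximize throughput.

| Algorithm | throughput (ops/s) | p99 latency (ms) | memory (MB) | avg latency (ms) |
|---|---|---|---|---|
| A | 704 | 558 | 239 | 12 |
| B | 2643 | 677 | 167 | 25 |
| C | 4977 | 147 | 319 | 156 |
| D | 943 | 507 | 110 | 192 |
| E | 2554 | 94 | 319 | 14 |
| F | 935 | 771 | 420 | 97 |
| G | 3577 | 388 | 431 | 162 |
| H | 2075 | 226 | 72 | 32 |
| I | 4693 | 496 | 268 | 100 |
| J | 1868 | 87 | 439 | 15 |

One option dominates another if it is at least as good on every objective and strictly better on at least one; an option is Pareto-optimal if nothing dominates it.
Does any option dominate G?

Yes

C vs G: throughput 4977≥3577, p99 latency 147≤388, memory 319≤431, avg latency 156≤162 — C is at least as good on every objective and strictly better on at least one, so C dominates G.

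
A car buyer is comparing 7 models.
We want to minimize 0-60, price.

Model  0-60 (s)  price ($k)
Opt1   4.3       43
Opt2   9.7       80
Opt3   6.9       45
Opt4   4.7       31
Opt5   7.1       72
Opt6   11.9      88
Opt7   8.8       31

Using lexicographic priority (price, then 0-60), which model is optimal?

First minimize price: best is 31, kept {Opt4, Opt7}.
Then minimize 0-60: best is 4.7, kept {Opt4}.

Opt4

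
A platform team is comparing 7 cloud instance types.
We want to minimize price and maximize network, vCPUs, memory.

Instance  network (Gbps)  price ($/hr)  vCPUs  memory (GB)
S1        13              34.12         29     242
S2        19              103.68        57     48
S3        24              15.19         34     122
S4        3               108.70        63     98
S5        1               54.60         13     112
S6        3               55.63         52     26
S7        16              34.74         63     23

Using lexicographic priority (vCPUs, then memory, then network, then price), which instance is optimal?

S4

First maximize vCPUs: best is 63, kept {S4, S7}.
Then maximize memory: best is 98, kept {S4}.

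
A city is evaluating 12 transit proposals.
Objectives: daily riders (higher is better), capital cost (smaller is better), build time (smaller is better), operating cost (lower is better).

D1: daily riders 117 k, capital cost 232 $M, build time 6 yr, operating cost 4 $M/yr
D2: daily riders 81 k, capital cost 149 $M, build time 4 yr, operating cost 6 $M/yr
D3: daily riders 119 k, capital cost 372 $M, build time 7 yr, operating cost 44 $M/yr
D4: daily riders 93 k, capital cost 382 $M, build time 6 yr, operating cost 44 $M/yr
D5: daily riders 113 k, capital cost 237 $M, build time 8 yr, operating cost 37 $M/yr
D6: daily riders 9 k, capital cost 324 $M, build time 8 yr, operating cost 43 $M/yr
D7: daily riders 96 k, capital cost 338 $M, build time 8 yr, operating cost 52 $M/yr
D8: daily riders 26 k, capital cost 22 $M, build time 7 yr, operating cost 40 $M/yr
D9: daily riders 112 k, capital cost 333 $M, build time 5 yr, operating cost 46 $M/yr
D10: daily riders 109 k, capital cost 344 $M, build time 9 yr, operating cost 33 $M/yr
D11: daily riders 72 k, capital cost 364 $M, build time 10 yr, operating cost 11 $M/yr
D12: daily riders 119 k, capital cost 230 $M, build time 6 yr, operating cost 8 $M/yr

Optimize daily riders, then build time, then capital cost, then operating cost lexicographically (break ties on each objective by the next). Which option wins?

First maximize daily riders: best is 119, kept {D3, D12}.
Then minimize build time: best is 6, kept {D12}.

D12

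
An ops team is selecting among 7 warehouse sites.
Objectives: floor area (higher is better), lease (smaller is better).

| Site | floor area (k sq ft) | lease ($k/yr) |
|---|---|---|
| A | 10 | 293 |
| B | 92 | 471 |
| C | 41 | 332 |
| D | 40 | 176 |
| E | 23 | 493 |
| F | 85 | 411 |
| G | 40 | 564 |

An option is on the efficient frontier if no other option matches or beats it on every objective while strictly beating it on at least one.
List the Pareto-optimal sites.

B, C, D, F

A: dominated by D (floor area 40≥10, lease 176≤293).
B: not dominated (best floor area).
C: not dominated.
D: not dominated (best lease).
E: dominated by B (floor area 92≥23, lease 471≤493).
F: not dominated.
G: dominated by B (floor area 92≥40, lease 471≤564).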